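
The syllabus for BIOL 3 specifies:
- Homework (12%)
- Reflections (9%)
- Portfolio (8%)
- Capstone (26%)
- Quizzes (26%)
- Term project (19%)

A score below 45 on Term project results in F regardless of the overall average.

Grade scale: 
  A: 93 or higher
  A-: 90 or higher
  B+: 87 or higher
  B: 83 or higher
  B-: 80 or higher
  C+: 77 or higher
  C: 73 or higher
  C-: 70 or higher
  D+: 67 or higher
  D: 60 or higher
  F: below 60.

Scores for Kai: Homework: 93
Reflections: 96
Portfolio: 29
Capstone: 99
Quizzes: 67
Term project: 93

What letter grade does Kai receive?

Term project score 93 ≥ 45: minimum met.
Weighted total:
  Homework 93 × 0.12 = 11.16
  Reflections 96 × 0.09 = 8.64
  Portfolio 29 × 0.08 = 2.32
  Capstone 99 × 0.26 = 25.74
  Quizzes 67 × 0.26 = 17.42
  Term project 93 × 0.19 = 17.67
Sum = 82.95
82.95 is ≥ 80 and < 83 → B-

B-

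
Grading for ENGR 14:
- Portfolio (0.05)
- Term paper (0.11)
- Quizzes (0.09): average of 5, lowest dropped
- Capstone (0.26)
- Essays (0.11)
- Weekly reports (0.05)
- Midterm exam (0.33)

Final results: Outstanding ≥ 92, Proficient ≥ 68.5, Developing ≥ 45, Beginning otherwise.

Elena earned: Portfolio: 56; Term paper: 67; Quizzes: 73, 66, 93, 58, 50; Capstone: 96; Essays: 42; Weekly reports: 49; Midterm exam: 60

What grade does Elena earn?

Proficient

Quizzes: drop 50 → average of remaining 4 = 290/4 = 72.5
Weighted total:
  Portfolio 56 × 0.05 = 2.8
  Term paper 67 × 0.11 = 7.37
  Quizzes 72.5 × 0.09 = 6.525
  Capstone 96 × 0.26 = 24.96
  Essays 42 × 0.11 = 4.62
  Weekly reports 49 × 0.05 = 2.45
  Midterm exam 60 × 0.33 = 19.8
Sum = 68.525
68.525 is ≥ 68.5 and < 92 → Proficient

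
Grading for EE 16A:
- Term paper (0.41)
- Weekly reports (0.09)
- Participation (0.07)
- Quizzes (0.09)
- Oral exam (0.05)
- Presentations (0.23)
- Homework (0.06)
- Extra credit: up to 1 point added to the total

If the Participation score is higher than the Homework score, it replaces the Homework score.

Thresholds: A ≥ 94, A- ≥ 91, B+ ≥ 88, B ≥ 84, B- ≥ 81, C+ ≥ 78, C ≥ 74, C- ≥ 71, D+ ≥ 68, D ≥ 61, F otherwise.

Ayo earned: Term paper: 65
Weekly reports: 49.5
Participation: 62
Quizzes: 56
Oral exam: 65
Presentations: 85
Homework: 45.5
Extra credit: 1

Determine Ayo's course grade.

Participation (62) > Homework (45.5), so Homework counts as 62.
Weighted total:
  Term paper 65 × 0.41 = 26.65
  Weekly reports 49.5 × 0.09 = 4.455
  Participation 62 × 0.07 = 4.34
  Quizzes 56 × 0.09 = 5.04
  Oral exam 65 × 0.05 = 3.25
  Presentations 85 × 0.23 = 19.55
  Homework 62 × 0.06 = 3.72
Sum = 67.005
Extra credit: 67.005 + 1 = 68.005
68.005 is ≥ 68 and < 71 → D+

D+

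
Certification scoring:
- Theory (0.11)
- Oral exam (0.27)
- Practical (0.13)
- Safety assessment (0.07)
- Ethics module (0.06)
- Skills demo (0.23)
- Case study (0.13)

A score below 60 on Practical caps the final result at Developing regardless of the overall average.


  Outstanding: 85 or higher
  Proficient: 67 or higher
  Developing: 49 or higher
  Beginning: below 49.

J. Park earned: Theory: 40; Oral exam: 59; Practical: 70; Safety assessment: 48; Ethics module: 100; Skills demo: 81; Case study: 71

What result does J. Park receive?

Practical score 70 ≥ 60: minimum met.
Weighted total:
  Theory 40 × 0.11 = 4.4
  Oral exam 59 × 0.27 = 15.93
  Practical 70 × 0.13 = 9.1
  Safety assessment 48 × 0.07 = 3.36
  Ethics module 100 × 0.06 = 6
  Skills demo 81 × 0.23 = 18.63
  Case study 71 × 0.13 = 9.23
Sum = 66.65
66.65 is ≥ 49 and < 67 → Developing

Developing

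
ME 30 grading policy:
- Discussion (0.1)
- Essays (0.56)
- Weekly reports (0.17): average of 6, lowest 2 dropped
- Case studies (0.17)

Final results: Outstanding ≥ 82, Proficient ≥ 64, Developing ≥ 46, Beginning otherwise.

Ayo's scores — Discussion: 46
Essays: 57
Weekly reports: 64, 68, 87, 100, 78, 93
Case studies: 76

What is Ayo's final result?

Weekly reports: drop 64, 68 → average of remaining 4 = 358/4 = 89.5
Weighted total:
  Discussion 46 × 0.1 = 4.6
  Essays 57 × 0.56 = 31.92
  Weekly reports 89.5 × 0.17 = 15.215
  Case studies 76 × 0.17 = 12.92
Sum = 64.655
64.655 is ≥ 64 and < 82 → Proficient

Proficient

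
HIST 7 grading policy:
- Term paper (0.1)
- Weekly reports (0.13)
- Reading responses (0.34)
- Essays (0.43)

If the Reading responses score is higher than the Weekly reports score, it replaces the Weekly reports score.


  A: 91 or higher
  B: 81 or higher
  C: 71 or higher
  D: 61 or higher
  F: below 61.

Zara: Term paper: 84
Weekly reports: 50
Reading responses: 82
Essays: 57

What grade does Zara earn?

C

Reading responses (82) > Weekly reports (50), so Weekly reports counts as 82.
Weighted total:
  Term paper 84 × 0.1 = 8.4
  Weekly reports 82 × 0.13 = 10.66
  Reading responses 82 × 0.34 = 27.88
  Essays 57 × 0.43 = 24.51
Sum = 71.45
71.45 is ≥ 71 and < 81 → C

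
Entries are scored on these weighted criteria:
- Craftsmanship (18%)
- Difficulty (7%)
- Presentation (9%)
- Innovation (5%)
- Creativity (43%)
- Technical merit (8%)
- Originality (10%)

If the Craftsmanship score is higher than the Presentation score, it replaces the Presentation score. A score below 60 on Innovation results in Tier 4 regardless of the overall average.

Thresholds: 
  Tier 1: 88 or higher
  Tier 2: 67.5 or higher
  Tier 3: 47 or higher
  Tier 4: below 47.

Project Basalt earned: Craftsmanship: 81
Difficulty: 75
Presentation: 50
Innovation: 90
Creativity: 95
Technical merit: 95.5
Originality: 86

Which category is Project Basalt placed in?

Tier 1

Craftsmanship (81) > Presentation (50), so Presentation counts as 81.
Innovation score 90 ≥ 60: minimum met.
Weighted total:
  Craftsmanship 81 × 0.18 = 14.58
  Difficulty 75 × 0.07 = 5.25
  Presentation 81 × 0.09 = 7.29
  Innovation 90 × 0.05 = 4.5
  Creativity 95 × 0.43 = 40.85
  Technical merit 95.5 × 0.08 = 7.64
  Originality 86 × 0.1 = 8.6
Sum = 88.71
88.71 ≥ 88 → Tier 1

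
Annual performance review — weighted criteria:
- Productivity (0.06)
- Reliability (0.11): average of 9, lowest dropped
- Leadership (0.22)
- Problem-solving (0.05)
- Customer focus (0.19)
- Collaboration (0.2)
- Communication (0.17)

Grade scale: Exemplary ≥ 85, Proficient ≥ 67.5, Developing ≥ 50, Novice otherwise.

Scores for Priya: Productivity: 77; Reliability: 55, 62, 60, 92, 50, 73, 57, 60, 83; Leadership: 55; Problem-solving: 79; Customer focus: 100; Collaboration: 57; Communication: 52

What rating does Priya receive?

Developing

Reliability: drop 50 → average of remaining 8 = 542/8 = 67.75
Weighted total:
  Productivity 77 × 0.06 = 4.62
  Reliability 67.75 × 0.11 = 7.4525
  Leadership 55 × 0.22 = 12.1
  Problem-solving 79 × 0.05 = 3.95
  Customer focus 100 × 0.19 = 19
  Collaboration 57 × 0.2 = 11.4
  Communication 52 × 0.17 = 8.84
Sum = 67.3625
67.3625 is ≥ 50 and < 67.5 → Developing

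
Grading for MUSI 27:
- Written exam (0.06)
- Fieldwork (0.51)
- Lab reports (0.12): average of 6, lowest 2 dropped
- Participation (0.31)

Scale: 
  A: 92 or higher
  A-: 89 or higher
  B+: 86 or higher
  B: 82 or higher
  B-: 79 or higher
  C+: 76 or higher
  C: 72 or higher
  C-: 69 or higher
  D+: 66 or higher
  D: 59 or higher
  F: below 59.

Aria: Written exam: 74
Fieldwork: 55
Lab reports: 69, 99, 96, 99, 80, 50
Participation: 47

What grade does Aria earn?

F

Lab reports: drop 50, 69 → average of remaining 4 = 374/4 = 93.5
Weighted total:
  Written exam 74 × 0.06 = 4.44
  Fieldwork 55 × 0.51 = 28.05
  Lab reports 93.5 × 0.12 = 11.22
  Participation 47 × 0.31 = 14.57
Sum = 58.28
58.28 < 59 → F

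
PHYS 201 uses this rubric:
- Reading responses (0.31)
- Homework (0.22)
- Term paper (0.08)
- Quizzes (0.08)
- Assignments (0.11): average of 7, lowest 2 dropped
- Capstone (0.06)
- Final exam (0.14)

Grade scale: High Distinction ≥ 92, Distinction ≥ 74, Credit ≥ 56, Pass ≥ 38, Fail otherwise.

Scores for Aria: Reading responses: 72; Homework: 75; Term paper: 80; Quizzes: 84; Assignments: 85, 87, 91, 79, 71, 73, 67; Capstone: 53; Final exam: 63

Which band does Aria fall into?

Assignments: drop 67, 71 → average of remaining 5 = 415/5 = 83
Weighted total:
  Reading responses 72 × 0.31 = 22.32
  Homework 75 × 0.22 = 16.5
  Term paper 80 × 0.08 = 6.4
  Quizzes 84 × 0.08 = 6.72
  Assignments 83 × 0.11 = 9.13
  Capstone 53 × 0.06 = 3.18
  Final exam 63 × 0.14 = 8.82
Sum = 73.07
73.07 is ≥ 56 and < 74 → Credit

Credit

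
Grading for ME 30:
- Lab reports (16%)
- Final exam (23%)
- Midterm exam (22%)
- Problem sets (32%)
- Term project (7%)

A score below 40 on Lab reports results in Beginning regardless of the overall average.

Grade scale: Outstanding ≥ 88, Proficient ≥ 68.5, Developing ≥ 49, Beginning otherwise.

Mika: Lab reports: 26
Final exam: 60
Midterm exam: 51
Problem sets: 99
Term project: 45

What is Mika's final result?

Beginning

Lab reports score 26 < 40: minimum not met.
Weighted total:
  Lab reports 26 × 0.16 = 4.16
  Final exam 60 × 0.23 = 13.8
  Midterm exam 51 × 0.22 = 11.22
  Problem sets 99 × 0.32 = 31.68
  Term project 45 × 0.07 = 3.15
Sum = 64.01
Because the Lab reports minimum was not met, the result is Beginning.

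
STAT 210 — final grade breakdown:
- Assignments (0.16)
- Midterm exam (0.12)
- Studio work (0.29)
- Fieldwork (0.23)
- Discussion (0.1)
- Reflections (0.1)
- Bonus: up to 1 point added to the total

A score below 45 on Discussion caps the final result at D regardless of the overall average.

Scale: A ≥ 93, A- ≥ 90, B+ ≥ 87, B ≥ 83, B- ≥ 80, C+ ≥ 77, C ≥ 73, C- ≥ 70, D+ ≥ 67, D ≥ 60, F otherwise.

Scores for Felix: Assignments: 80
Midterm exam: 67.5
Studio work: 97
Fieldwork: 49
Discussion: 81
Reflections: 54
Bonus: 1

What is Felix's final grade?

Discussion score 81 ≥ 45: minimum met.
Weighted total:
  Assignments 80 × 0.16 = 12.8
  Midterm exam 67.5 × 0.12 = 8.1
  Studio work 97 × 0.29 = 28.13
  Fieldwork 49 × 0.23 = 11.27
  Discussion 81 × 0.1 = 8.1
  Reflections 54 × 0.1 = 5.4
Sum = 73.8
Bonus: 73.8 + 1 = 74.8
74.8 is ≥ 73 and < 77 → C

C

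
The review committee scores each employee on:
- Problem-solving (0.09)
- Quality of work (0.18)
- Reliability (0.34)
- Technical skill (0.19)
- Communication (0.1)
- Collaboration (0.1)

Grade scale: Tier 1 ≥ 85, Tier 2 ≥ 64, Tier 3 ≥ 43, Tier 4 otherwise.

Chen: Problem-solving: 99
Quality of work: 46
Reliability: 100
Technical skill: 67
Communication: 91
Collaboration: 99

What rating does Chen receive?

Weighted total:
  Problem-solving 99 × 0.09 = 8.91
  Quality of work 46 × 0.18 = 8.28
  Reliability 100 × 0.34 = 34
  Technical skill 67 × 0.19 = 12.73
  Communication 91 × 0.1 = 9.1
  Collaboration 99 × 0.1 = 9.9
Sum = 82.92
82.92 is ≥ 64 and < 85 → Tier 2

Tier 2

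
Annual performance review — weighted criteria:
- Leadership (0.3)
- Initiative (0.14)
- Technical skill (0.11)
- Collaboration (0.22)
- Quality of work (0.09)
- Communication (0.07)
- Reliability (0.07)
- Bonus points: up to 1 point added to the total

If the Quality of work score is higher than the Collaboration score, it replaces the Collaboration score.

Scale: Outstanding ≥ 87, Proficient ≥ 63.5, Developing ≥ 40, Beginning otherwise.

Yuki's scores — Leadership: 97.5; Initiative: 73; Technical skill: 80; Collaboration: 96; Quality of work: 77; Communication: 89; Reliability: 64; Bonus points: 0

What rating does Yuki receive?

Outstanding

Quality of work (77) ≤ Collaboration (96), so Collaboration stays at 96.
Weighted total:
  Leadership 97.5 × 0.3 = 29.25
  Initiative 73 × 0.14 = 10.22
  Technical skill 80 × 0.11 = 8.8
  Collaboration 96 × 0.22 = 21.12
  Quality of work 77 × 0.09 = 6.93
  Communication 89 × 0.07 = 6.23
  Reliability 64 × 0.07 = 4.48
Sum = 87.03
Bonus points: 87.03 + 0 = 87.03
87.03 ≥ 87 → Outstanding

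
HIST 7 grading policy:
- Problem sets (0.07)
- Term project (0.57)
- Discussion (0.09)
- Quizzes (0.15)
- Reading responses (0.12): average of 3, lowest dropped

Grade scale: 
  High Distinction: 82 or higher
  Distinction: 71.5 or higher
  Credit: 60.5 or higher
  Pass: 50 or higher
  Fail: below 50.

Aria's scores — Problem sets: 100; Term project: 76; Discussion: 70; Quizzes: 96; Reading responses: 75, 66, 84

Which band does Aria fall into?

Distinction

Reading responses: drop 66 → average of remaining 2 = 159/2 = 79.5
Weighted total:
  Problem sets 100 × 0.07 = 7
  Term project 76 × 0.57 = 43.32
  Discussion 70 × 0.09 = 6.3
  Quizzes 96 × 0.15 = 14.4
  Reading responses 79.5 × 0.12 = 9.54
Sum = 80.56
80.56 is ≥ 71.5 and < 82 → Distinction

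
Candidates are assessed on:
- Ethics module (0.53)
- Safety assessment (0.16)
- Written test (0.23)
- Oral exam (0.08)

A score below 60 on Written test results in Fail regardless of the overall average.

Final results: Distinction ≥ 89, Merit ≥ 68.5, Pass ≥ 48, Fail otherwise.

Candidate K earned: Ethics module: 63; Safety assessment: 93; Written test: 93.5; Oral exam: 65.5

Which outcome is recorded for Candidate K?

Written test score 93.5 ≥ 60: minimum met.
Weighted total:
  Ethics module 63 × 0.53 = 33.39
  Safety assessment 93 × 0.16 = 14.88
  Written test 93.5 × 0.23 = 21.505
  Oral exam 65.5 × 0.08 = 5.24
Sum = 75.015
75.015 is ≥ 68.5 and < 89 → Merit

Merit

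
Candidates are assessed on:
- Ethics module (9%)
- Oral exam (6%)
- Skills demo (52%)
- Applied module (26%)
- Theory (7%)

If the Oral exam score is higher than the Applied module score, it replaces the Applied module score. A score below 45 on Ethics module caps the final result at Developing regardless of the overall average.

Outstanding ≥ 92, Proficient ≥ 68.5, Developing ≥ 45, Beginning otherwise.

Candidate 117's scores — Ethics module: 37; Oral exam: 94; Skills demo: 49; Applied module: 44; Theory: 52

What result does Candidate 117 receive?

Developing

Oral exam (94) > Applied module (44), so Applied module counts as 94.
Ethics module score 37 < 45: minimum not met.
Weighted total:
  Ethics module 37 × 0.09 = 3.33
  Oral exam 94 × 0.06 = 5.64
  Skills demo 49 × 0.52 = 25.48
  Applied module 94 × 0.26 = 24.44
  Theory 52 × 0.07 = 3.64
Sum = 62.53
62.53 would be Developing; cap at Developing applies → Developing.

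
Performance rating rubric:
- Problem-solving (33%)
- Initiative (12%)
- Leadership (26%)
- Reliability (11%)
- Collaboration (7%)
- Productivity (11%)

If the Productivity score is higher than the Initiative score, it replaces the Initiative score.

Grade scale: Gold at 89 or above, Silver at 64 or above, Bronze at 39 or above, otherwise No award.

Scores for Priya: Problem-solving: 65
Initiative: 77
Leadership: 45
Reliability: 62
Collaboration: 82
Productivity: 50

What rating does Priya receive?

Productivity (50) ≤ Initiative (77), so Initiative stays at 77.
Weighted total:
  Problem-solving 65 × 0.33 = 21.45
  Initiative 77 × 0.12 = 9.24
  Leadership 45 × 0.26 = 11.7
  Reliability 62 × 0.11 = 6.82
  Collaboration 82 × 0.07 = 5.74
  Productivity 50 × 0.11 = 5.5
Sum = 60.45
60.45 is ≥ 39 and < 64 → Bronze

Bronze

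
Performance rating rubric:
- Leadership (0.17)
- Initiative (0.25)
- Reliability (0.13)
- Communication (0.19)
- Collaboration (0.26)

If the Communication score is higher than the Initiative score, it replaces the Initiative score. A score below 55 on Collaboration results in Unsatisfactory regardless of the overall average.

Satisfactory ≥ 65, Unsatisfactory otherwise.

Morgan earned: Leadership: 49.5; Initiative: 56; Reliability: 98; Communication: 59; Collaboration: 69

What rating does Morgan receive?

Satisfactory

Communication (59) > Initiative (56), so Initiative counts as 59.
Collaboration score 69 ≥ 55: minimum met.
Weighted total:
  Leadership 49.5 × 0.17 = 8.415
  Initiative 59 × 0.25 = 14.75
  Reliability 98 × 0.13 = 12.74
  Communication 59 × 0.19 = 11.21
  Collaboration 69 × 0.26 = 17.94
Sum = 65.055
65.055 ≥ 65 → Satisfactory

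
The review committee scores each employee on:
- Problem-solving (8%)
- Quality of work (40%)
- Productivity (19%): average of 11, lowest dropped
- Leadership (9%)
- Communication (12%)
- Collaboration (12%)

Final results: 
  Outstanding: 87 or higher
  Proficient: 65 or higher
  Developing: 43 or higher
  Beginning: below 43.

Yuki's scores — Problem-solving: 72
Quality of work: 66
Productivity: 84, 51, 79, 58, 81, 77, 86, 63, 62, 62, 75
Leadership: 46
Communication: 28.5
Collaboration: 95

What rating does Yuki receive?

Productivity: drop 51 → average of remaining 10 = 727/10 = 72.7
Weighted total:
  Problem-solving 72 × 0.08 = 5.76
  Quality of work 66 × 0.4 = 26.4
  Productivity 72.7 × 0.19 = 13.813
  Leadership 46 × 0.09 = 4.14
  Communication 28.5 × 0.12 = 3.42
  Collaboration 95 × 0.12 = 11.4
Sum = 64.933
64.933 is ≥ 43 and < 65 → Developing

Developing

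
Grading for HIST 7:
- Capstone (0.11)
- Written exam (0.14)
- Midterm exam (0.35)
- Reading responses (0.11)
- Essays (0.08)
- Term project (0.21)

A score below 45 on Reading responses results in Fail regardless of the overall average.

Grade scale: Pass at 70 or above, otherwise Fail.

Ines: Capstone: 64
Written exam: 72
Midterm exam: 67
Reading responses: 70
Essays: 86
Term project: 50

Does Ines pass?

Reading responses score 70 ≥ 45: minimum met.
Weighted total:
  Capstone 64 × 0.11 = 7.04
  Written exam 72 × 0.14 = 10.08
  Midterm exam 67 × 0.35 = 23.45
  Reading responses 70 × 0.11 = 7.7
  Essays 86 × 0.08 = 6.88
  Term project 50 × 0.21 = 10.5
Sum = 65.65
65.65 < 70 → Fail

Fail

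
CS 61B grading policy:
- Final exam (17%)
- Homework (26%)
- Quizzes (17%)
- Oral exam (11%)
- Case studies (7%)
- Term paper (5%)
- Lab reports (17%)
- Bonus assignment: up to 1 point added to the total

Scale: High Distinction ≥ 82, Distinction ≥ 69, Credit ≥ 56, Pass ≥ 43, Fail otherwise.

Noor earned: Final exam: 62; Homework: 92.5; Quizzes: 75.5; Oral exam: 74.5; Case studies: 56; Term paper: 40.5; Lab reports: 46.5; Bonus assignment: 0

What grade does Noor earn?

Distinction

Weighted total:
  Final exam 62 × 0.17 = 10.54
  Homework 92.5 × 0.26 = 24.05
  Quizzes 75.5 × 0.17 = 12.835
  Oral exam 74.5 × 0.11 = 8.195
  Case studies 56 × 0.07 = 3.92
  Term paper 40.5 × 0.05 = 2.025
  Lab reports 46.5 × 0.17 = 7.905
Sum = 69.47
Bonus assignment: 69.47 + 0 = 69.47
69.47 is ≥ 69 and < 82 → Distinction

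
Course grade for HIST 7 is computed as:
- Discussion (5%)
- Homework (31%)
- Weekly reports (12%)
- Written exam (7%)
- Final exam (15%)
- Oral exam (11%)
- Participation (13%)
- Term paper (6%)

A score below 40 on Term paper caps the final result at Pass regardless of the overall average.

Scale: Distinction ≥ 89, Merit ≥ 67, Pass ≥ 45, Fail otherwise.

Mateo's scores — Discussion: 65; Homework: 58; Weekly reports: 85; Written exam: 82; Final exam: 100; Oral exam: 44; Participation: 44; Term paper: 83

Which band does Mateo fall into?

Term paper score 83 ≥ 40: minimum met.
Weighted total:
  Discussion 65 × 0.05 = 3.25
  Homework 58 × 0.31 = 17.98
  Weekly reports 85 × 0.12 = 10.2
  Written exam 82 × 0.07 = 5.74
  Final exam 100 × 0.15 = 15
  Oral exam 44 × 0.11 = 4.84
  Participation 44 × 0.13 = 5.72
  Term paper 83 × 0.06 = 4.98
Sum = 67.71
67.71 is ≥ 67 and < 89 → Merit

Merit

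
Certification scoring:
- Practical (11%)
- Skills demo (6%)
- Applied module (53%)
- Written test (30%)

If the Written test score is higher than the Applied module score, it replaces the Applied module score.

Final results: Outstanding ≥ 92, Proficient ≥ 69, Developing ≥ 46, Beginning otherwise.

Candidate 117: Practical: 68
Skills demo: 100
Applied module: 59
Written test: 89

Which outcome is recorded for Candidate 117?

Written test (89) > Applied module (59), so Applied module counts as 89.
Weighted total:
  Practical 68 × 0.11 = 7.48
  Skills demo 100 × 0.06 = 6
  Applied module 89 × 0.53 = 47.17
  Written test 89 × 0.3 = 26.7
Sum = 87.35
87.35 is ≥ 69 and < 92 → Proficient

Proficient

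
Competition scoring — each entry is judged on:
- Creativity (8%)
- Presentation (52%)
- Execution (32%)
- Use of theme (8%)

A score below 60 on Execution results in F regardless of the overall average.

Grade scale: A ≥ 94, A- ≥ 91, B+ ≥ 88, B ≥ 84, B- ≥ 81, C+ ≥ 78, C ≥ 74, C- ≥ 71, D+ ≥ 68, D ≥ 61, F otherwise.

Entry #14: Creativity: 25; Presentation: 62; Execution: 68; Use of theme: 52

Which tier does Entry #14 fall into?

Execution score 68 ≥ 60: minimum met.
Weighted total:
  Creativity 25 × 0.08 = 2
  Presentation 62 × 0.52 = 32.24
  Execution 68 × 0.32 = 21.76
  Use of theme 52 × 0.08 = 4.16
Sum = 60.16
60.16 < 61 → F

F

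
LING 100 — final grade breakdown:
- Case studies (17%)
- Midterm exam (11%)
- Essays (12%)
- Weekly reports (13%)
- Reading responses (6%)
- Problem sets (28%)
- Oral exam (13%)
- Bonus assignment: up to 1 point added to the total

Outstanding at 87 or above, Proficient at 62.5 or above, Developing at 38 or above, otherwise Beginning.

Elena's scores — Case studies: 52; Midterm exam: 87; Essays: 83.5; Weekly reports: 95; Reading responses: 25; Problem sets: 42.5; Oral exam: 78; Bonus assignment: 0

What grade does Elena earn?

Proficient

Weighted total:
  Case studies 52 × 0.17 = 8.84
  Midterm exam 87 × 0.11 = 9.57
  Essays 83.5 × 0.12 = 10.02
  Weekly reports 95 × 0.13 = 12.35
  Reading responses 25 × 0.06 = 1.5
  Problem sets 42.5 × 0.28 = 11.9
  Oral exam 78 × 0.13 = 10.14
Sum = 64.32
Bonus assignment: 64.32 + 0 = 64.32
64.32 is ≥ 62.5 and < 87 → Proficient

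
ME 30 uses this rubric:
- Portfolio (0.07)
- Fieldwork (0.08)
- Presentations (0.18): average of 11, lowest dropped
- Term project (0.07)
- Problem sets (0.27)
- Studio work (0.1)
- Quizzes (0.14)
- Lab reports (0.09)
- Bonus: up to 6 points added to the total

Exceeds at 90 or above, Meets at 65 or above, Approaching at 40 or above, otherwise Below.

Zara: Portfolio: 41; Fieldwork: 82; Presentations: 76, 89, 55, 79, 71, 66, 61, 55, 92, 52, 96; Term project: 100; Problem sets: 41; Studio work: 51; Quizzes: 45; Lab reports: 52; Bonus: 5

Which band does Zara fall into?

Presentations: drop 52 → average of remaining 10 = 740/10 = 74
Weighted total:
  Portfolio 41 × 0.07 = 2.87
  Fieldwork 82 × 0.08 = 6.56
  Presentations 74 × 0.18 = 13.32
  Term project 100 × 0.07 = 7
  Problem sets 41 × 0.27 = 11.07
  Studio work 51 × 0.1 = 5.1
  Quizzes 45 × 0.14 = 6.3
  Lab reports 52 × 0.09 = 4.68
Sum = 56.9
Bonus: 56.9 + 5 = 61.9
61.9 is ≥ 40 and < 65 → Approaching

Approaching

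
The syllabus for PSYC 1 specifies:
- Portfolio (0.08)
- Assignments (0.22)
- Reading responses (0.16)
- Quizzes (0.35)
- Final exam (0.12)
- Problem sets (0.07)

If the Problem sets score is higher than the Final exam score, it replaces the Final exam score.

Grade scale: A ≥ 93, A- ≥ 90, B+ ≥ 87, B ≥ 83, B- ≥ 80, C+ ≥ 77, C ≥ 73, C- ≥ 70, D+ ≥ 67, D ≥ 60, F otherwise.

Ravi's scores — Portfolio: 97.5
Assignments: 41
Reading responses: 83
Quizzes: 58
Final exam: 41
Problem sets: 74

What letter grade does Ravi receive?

D

Problem sets (74) > Final exam (41), so Final exam counts as 74.
Weighted total:
  Portfolio 97.5 × 0.08 = 7.8
  Assignments 41 × 0.22 = 9.02
  Reading responses 83 × 0.16 = 13.28
  Quizzes 58 × 0.35 = 20.3
  Final exam 74 × 0.12 = 8.88
  Problem sets 74 × 0.07 = 5.18
Sum = 64.46
64.46 is ≥ 60 and < 67 → D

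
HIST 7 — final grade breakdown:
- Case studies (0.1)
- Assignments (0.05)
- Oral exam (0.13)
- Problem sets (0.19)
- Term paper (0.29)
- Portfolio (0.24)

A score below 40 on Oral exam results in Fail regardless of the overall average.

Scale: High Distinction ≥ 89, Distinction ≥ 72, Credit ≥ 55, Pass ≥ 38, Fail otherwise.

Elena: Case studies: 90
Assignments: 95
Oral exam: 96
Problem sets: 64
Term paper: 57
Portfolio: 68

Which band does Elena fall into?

Oral exam score 96 ≥ 40: minimum met.
Weighted total:
  Case studies 90 × 0.1 = 9
  Assignments 95 × 0.05 = 4.75
  Oral exam 96 × 0.13 = 12.48
  Problem sets 64 × 0.19 = 12.16
  Term paper 57 × 0.29 = 16.53
  Portfolio 68 × 0.24 = 16.32
Sum = 71.24
71.24 is ≥ 55 and < 72 → Credit

Credit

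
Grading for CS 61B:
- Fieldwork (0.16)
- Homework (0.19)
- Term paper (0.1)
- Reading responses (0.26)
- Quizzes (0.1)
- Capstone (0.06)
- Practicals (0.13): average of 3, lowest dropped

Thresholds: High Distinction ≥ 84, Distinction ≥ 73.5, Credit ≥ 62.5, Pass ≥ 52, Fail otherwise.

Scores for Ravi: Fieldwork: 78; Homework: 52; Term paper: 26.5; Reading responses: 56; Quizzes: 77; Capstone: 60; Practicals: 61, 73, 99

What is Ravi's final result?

Pass

Practicals: drop 61 → average of remaining 2 = 172/2 = 86
Weighted total:
  Fieldwork 78 × 0.16 = 12.48
  Homework 52 × 0.19 = 9.88
  Term paper 26.5 × 0.1 = 2.65
  Reading responses 56 × 0.26 = 14.56
  Quizzes 77 × 0.1 = 7.7
  Capstone 60 × 0.06 = 3.6
  Practicals 86 × 0.13 = 11.18
Sum = 62.05
62.05 is ≥ 52 and < 62.5 → Pass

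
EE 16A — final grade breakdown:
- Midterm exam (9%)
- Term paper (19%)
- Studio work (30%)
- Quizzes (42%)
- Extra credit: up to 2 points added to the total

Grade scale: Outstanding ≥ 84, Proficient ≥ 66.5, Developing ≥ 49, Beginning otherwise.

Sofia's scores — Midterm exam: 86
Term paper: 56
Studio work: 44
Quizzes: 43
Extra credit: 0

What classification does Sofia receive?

Weighted total:
  Midterm exam 86 × 0.09 = 7.74
  Term paper 56 × 0.19 = 10.64
  Studio work 44 × 0.3 = 13.2
  Quizzes 43 × 0.42 = 18.06
Sum = 49.64
Extra credit: 49.64 + 0 = 49.64
49.64 is ≥ 49 and < 66.5 → Developing

Developing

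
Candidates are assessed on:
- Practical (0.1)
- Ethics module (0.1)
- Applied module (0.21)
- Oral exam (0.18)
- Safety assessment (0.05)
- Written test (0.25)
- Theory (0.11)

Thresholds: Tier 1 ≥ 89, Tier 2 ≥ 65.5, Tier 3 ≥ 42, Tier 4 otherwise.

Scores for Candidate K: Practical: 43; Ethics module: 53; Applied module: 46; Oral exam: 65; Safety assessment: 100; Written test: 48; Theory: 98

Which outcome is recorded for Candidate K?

Tier 3

Weighted total:
  Practical 43 × 0.1 = 4.3
  Ethics module 53 × 0.1 = 5.3
  Applied module 46 × 0.21 = 9.66
  Oral exam 65 × 0.18 = 11.7
  Safety assessment 100 × 0.05 = 5
  Written test 48 × 0.25 = 12
  Theory 98 × 0.11 = 10.78
Sum = 58.74
58.74 is ≥ 42 and < 65.5 → Tier 3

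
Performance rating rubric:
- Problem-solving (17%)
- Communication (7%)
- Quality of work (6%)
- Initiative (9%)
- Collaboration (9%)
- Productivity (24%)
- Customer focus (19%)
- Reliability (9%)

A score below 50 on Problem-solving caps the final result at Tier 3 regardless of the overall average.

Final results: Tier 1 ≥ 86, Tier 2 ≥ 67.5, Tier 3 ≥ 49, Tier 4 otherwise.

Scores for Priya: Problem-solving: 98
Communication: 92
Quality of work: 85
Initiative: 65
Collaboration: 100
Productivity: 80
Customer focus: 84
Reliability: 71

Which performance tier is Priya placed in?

Tier 2

Problem-solving score 98 ≥ 50: minimum met.
Weighted total:
  Problem-solving 98 × 0.17 = 16.66
  Communication 92 × 0.07 = 6.44
  Quality of work 85 × 0.06 = 5.1
  Initiative 65 × 0.09 = 5.85
  Collaboration 100 × 0.09 = 9
  Productivity 80 × 0.24 = 19.2
  Customer focus 84 × 0.19 = 15.96
  Reliability 71 × 0.09 = 6.39
Sum = 84.6
84.6 is ≥ 67.5 and < 86 → Tier 2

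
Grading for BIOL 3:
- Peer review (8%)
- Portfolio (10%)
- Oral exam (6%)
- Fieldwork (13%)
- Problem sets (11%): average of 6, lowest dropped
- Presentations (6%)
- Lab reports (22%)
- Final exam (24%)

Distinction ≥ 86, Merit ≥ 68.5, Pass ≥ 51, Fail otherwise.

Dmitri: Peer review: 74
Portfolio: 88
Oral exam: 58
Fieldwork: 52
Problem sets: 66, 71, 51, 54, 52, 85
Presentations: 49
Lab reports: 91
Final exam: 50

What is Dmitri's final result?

Problem sets: drop 51 → average of remaining 5 = 328/5 = 65.6
Weighted total:
  Peer review 74 × 0.08 = 5.92
  Portfolio 88 × 0.1 = 8.8
  Oral exam 58 × 0.06 = 3.48
  Fieldwork 52 × 0.13 = 6.76
  Problem sets 65.6 × 0.11 = 7.216
  Presentations 49 × 0.06 = 2.94
  Lab reports 91 × 0.22 = 20.02
  Final exam 50 × 0.24 = 12
Sum = 67.136
67.136 is ≥ 51 and < 68.5 → Pass

Pass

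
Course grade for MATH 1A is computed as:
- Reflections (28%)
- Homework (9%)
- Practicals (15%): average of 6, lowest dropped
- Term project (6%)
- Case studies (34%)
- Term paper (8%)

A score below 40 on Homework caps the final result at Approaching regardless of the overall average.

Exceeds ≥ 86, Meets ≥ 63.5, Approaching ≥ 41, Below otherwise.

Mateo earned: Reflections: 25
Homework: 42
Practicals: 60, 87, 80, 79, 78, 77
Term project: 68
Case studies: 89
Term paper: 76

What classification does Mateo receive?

Approaching

Practicals: drop 60 → average of remaining 5 = 401/5 = 80.2
Homework score 42 ≥ 40: minimum met.
Weighted total:
  Reflections 25 × 0.28 = 7
  Homework 42 × 0.09 = 3.78
  Practicals 80.2 × 0.15 = 12.03
  Term project 68 × 0.06 = 4.08
  Case studies 89 × 0.34 = 30.26
  Term paper 76 × 0.08 = 6.08
Sum = 63.23
63.23 is ≥ 41 and < 63.5 → Approaching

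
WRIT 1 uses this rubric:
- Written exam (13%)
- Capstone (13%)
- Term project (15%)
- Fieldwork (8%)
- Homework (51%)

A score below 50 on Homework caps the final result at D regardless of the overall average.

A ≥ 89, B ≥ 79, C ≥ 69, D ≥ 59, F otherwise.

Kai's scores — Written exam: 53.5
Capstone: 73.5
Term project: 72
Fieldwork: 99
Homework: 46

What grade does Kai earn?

Homework score 46 < 50: minimum not met.
Weighted total:
  Written exam 53.5 × 0.13 = 6.955
  Capstone 73.5 × 0.13 = 9.555
  Term project 72 × 0.15 = 10.8
  Fieldwork 99 × 0.08 = 7.92
  Homework 46 × 0.51 = 23.46
Sum = 58.69
58.69 would be F; cap at D applies → F.

F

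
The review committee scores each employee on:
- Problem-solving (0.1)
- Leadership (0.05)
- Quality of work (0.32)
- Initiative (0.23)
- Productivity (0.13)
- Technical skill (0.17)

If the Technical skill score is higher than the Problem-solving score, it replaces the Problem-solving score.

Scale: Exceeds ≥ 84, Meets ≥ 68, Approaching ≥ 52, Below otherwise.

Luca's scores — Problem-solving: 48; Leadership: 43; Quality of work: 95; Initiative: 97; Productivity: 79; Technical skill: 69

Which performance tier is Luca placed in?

Technical skill (69) > Problem-solving (48), so Problem-solving counts as 69.
Weighted total:
  Problem-solving 69 × 0.1 = 6.9
  Leadership 43 × 0.05 = 2.15
  Quality of work 95 × 0.32 = 30.4
  Initiative 97 × 0.23 = 22.31
  Productivity 79 × 0.13 = 10.27
  Technical skill 69 × 0.17 = 11.73
Sum = 83.76
83.76 is ≥ 68 and < 84 → Meets

Meets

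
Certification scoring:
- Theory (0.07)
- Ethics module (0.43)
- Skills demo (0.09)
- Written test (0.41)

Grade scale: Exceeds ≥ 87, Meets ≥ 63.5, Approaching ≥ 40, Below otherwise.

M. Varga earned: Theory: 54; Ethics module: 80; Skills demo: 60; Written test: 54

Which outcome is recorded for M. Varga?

Weighted total:
  Theory 54 × 0.07 = 3.78
  Ethics module 80 × 0.43 = 34.4
  Skills demo 60 × 0.09 = 5.4
  Written test 54 × 0.41 = 22.14
Sum = 65.72
65.72 is ≥ 63.5 and < 87 → Meets

Meets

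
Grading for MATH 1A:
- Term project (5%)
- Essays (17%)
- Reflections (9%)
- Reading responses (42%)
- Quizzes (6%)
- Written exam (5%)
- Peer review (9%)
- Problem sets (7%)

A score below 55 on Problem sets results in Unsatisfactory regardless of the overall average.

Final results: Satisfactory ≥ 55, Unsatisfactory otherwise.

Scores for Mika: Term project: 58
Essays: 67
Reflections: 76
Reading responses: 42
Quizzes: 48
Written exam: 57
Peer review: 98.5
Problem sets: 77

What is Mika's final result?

Satisfactory

Problem sets score 77 ≥ 55: minimum met.
Weighted total:
  Term project 58 × 0.05 = 2.9
  Essays 67 × 0.17 = 11.39
  Reflections 76 × 0.09 = 6.84
  Reading responses 42 × 0.42 = 17.64
  Quizzes 48 × 0.06 = 2.88
  Written exam 57 × 0.05 = 2.85
  Peer review 98.5 × 0.09 = 8.865
  Problem sets 77 × 0.07 = 5.39
Sum = 58.755
58.755 ≥ 55 → Satisfactory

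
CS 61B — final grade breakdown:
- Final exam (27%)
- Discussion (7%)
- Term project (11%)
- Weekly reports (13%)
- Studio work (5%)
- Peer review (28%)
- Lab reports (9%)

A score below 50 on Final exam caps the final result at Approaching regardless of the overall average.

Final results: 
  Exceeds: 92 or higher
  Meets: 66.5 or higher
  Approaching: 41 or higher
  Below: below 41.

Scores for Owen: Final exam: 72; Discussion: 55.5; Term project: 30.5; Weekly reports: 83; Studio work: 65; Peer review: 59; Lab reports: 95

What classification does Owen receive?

Final exam score 72 ≥ 50: minimum met.
Weighted total:
  Final exam 72 × 0.27 = 19.44
  Discussion 55.5 × 0.07 = 3.885
  Term project 30.5 × 0.11 = 3.355
  Weekly reports 83 × 0.13 = 10.79
  Studio work 65 × 0.05 = 3.25
  Peer review 59 × 0.28 = 16.52
  Lab reports 95 × 0.09 = 8.55
Sum = 65.79
65.79 is ≥ 41 and < 66.5 → Approaching

Approaching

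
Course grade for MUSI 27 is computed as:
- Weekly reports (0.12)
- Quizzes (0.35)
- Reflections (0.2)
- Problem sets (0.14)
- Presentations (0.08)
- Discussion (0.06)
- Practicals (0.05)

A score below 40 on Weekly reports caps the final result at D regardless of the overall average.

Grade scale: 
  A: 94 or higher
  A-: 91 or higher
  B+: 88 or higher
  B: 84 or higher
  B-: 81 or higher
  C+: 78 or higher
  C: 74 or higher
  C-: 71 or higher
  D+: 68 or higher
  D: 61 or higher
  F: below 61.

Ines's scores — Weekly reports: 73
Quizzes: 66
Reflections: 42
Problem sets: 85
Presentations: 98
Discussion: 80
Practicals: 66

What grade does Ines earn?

D+

Weekly reports score 73 ≥ 40: minimum met.
Weighted total:
  Weekly reports 73 × 0.12 = 8.76
  Quizzes 66 × 0.35 = 23.1
  Reflections 42 × 0.2 = 8.4
  Problem sets 85 × 0.14 = 11.9
  Presentations 98 × 0.08 = 7.84
  Discussion 80 × 0.06 = 4.8
  Practicals 66 × 0.05 = 3.3
Sum = 68.1
68.1 is ≥ 68 and < 71 → D+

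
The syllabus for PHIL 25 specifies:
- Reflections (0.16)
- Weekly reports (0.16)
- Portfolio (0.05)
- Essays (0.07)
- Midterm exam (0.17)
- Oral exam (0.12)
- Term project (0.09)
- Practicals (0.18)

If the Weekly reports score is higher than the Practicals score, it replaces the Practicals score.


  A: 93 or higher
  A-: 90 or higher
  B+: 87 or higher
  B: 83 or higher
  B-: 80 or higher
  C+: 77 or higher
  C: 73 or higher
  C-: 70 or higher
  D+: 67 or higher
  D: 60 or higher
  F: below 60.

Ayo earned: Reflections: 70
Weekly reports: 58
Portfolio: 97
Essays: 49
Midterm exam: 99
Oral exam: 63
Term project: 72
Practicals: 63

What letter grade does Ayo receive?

C-

Weekly reports (58) ≤ Practicals (63), so Practicals stays at 63.
Weighted total:
  Reflections 70 × 0.16 = 11.2
  Weekly reports 58 × 0.16 = 9.28
  Portfolio 97 × 0.05 = 4.85
  Essays 49 × 0.07 = 3.43
  Midterm exam 99 × 0.17 = 16.83
  Oral exam 63 × 0.12 = 7.56
  Term project 72 × 0.09 = 6.48
  Practicals 63 × 0.18 = 11.34
Sum = 70.97
70.97 is ≥ 70 and < 73 → C-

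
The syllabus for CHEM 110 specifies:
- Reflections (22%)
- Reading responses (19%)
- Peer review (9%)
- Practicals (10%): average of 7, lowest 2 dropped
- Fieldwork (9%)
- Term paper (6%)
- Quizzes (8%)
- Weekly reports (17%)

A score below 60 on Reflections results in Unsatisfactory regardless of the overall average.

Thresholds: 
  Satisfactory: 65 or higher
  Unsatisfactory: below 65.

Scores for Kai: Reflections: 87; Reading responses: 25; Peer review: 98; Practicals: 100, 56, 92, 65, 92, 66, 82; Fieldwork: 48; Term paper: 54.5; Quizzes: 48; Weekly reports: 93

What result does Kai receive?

Satisfactory

Practicals: drop 56, 65 → average of remaining 5 = 432/5 = 86.4
Reflections score 87 ≥ 60: minimum met.
Weighted total:
  Reflections 87 × 0.22 = 19.14
  Reading responses 25 × 0.19 = 4.75
  Peer review 98 × 0.09 = 8.82
  Practicals 86.4 × 0.1 = 8.64
  Fieldwork 48 × 0.09 = 4.32
  Term paper 54.5 × 0.06 = 3.27
  Quizzes 48 × 0.08 = 3.84
  Weekly reports 93 × 0.17 = 15.81
Sum = 68.59
68.59 ≥ 65 → Satisfactory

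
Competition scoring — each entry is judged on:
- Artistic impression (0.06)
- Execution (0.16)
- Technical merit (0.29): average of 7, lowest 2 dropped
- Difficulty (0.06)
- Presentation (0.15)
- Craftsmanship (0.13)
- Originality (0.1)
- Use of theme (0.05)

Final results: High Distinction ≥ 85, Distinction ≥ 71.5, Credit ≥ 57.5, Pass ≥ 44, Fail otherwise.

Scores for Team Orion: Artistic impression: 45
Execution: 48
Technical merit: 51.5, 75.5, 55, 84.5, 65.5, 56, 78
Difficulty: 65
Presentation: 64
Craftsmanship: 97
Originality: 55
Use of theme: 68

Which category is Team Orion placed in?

Technical merit: drop 51.5, 55 → average of remaining 5 = 359.5/5 = 71.9
Weighted total:
  Artistic impression 45 × 0.06 = 2.7
  Execution 48 × 0.16 = 7.68
  Technical merit 71.9 × 0.29 = 20.851
  Difficulty 65 × 0.06 = 3.9
  Presentation 64 × 0.15 = 9.6
  Craftsmanship 97 × 0.13 = 12.61
  Originality 55 × 0.1 = 5.5
  Use of theme 68 × 0.05 = 3.4
Sum = 66.241
66.241 is ≥ 57.5 and < 71.5 → Credit

Credit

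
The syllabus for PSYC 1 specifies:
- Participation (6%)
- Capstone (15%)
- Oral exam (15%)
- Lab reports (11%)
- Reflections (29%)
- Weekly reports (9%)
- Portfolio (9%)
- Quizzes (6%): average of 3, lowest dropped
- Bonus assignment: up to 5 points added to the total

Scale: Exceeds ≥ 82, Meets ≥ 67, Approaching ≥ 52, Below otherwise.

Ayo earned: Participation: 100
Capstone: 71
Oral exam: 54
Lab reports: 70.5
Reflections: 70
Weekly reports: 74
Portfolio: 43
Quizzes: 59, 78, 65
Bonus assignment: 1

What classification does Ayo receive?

Quizzes: drop 59 → average of remaining 2 = 143/2 = 71.5
Weighted total:
  Participation 100 × 0.06 = 6
  Capstone 71 × 0.15 = 10.65
  Oral exam 54 × 0.15 = 8.1
  Lab reports 70.5 × 0.11 = 7.755
  Reflections 70 × 0.29 = 20.3
  Weekly reports 74 × 0.09 = 6.66
  Portfolio 43 × 0.09 = 3.87
  Quizzes 71.5 × 0.06 = 4.29
Sum = 67.625
Bonus assignment: 67.625 + 1 = 68.625
68.625 is ≥ 67 and < 82 → Meets

Meets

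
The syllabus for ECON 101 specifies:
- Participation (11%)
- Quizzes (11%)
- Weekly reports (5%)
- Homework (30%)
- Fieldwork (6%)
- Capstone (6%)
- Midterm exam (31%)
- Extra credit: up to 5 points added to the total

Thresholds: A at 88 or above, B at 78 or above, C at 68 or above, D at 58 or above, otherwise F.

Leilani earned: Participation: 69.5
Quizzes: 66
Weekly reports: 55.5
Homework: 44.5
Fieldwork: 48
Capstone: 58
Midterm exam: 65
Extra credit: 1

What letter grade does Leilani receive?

Weighted total:
  Participation 69.5 × 0.11 = 7.645
  Quizzes 66 × 0.11 = 7.26
  Weekly reports 55.5 × 0.05 = 2.775
  Homework 44.5 × 0.3 = 13.35
  Fieldwork 48 × 0.06 = 2.88
  Capstone 58 × 0.06 = 3.48
  Midterm exam 65 × 0.31 = 20.15
Sum = 57.54
Extra credit: 57.54 + 1 = 58.54
58.54 is ≥ 58 and < 68 → D

D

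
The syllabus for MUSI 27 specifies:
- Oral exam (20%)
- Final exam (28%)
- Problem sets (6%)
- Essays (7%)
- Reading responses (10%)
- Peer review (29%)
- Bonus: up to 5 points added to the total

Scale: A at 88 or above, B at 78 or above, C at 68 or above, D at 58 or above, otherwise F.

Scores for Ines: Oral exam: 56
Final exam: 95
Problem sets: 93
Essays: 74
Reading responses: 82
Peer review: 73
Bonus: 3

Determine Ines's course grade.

B

Weighted total:
  Oral exam 56 × 0.2 = 11.2
  Final exam 95 × 0.28 = 26.6
  Problem sets 93 × 0.06 = 5.58
  Essays 74 × 0.07 = 5.18
  Reading responses 82 × 0.1 = 8.2
  Peer review 73 × 0.29 = 21.17
Sum = 77.93
Bonus: 77.93 + 3 = 80.93
80.93 is ≥ 78 and < 88 → B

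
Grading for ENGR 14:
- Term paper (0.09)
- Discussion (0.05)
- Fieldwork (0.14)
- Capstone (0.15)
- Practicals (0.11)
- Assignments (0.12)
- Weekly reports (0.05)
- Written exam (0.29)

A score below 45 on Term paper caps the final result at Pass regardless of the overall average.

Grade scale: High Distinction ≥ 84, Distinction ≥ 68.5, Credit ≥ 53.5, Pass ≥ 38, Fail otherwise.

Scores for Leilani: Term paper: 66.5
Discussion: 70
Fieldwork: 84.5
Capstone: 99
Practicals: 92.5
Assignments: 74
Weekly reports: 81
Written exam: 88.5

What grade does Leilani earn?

Term paper score 66.5 ≥ 45: minimum met.
Weighted total:
  Term paper 66.5 × 0.09 = 5.985
  Discussion 70 × 0.05 = 3.5
  Fieldwork 84.5 × 0.14 = 11.83
  Capstone 99 × 0.15 = 14.85
  Practicals 92.5 × 0.11 = 10.175
  Assignments 74 × 0.12 = 8.88
  Weekly reports 81 × 0.05 = 4.05
  Written exam 88.5 × 0.29 = 25.665
Sum = 84.935
84.935 ≥ 84 → High Distinction

High Distinction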